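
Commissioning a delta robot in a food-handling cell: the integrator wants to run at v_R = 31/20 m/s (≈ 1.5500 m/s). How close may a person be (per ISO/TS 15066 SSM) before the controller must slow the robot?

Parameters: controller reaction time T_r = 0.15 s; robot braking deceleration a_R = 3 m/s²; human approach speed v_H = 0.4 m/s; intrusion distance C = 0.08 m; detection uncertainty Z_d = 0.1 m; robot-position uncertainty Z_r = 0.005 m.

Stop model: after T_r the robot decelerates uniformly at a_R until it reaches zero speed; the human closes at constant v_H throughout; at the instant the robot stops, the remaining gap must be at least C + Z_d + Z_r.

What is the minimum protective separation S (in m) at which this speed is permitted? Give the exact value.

S_min = 2603/2400 m = 1.0846 m

braking lasts T_s = (31/20)/3 = 0.5167 s
reaction-phase robot travel = 1.5500·0.1500 = 0.2325 m
robot covers 1.5500·0.5167 − ½·3.0000·0.5167² = 0.4004 m while stopping
person approaches 0.4000·(0.1500+0.5167) = 0.2667 m
margins: 0.0800+0.1000+0.0050 = 0.1850 m
S_min ≈ 0.2325+0.4004+0.2667+0.1850  ⇒  S_min = 2603/2400 m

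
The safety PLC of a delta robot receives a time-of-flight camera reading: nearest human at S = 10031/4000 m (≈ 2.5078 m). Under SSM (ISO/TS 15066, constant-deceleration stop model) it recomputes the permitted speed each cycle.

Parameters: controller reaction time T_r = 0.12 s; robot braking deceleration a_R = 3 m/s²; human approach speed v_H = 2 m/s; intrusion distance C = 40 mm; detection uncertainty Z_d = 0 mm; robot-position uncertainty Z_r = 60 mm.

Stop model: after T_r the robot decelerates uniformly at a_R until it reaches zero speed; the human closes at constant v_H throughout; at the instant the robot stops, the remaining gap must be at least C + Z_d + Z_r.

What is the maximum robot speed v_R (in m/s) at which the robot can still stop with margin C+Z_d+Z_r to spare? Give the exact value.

quadratic (1/6)·v² + (59/75)·v + (-8671/4000) = 0
  disc = (59/75)² − 4·(1/6)·(-8671/4000) = 185761/90000 ; √disc = 431/300
  v_R = (−(59/75) + 431/300) / (2·(1/6)) = 39/20 m/s
check:
stop time T_s = (39/20)/3 = 0.6500 s
robot covers v_R·T_r = 1.9500·0.1200 = 0.2340 m before braking
robot covers 1.9500·0.6500 − ½·3.0000·0.6500² = 0.6338 m while stopping
human over T_r+T_s: 2.0000·(0.1200+0.6500) = 1.5400 m
margins: 0.0400+0.0000+0.0600 = 0.1000 m
sum ≈ 0.2340+0.6338+1.5400+0.1000 ≈ 2.5078 m = S ✓

v_R_max = 39/20 m/s = 1.9500 m/s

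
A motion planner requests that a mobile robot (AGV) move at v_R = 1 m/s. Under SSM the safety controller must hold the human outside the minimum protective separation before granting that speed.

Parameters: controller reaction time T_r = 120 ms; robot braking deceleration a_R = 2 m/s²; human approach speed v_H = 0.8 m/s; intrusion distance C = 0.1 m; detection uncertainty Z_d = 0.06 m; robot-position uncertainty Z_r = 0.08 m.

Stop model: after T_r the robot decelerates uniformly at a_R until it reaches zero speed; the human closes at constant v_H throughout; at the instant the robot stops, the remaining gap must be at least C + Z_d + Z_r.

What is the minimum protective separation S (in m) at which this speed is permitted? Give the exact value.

S_min = 553/500 m = 1.1060 m

stop time T_s = 1/2 = 0.5000 s
robot covers v_R·T_r = 1.0000·0.1200 = 0.1200 m before braking
robot under decel: 1.0000²/(2·2.0000) = 0.2500 m
person approaches 0.8000·(0.1200+0.5000) = 0.4960 m
residual clearance needed = 0.1000+0.0600+0.0800 = 0.2400 m
S_min ≈ 0.1200+0.2500+0.4960+0.2400  ⇒  S_min = 553/500 m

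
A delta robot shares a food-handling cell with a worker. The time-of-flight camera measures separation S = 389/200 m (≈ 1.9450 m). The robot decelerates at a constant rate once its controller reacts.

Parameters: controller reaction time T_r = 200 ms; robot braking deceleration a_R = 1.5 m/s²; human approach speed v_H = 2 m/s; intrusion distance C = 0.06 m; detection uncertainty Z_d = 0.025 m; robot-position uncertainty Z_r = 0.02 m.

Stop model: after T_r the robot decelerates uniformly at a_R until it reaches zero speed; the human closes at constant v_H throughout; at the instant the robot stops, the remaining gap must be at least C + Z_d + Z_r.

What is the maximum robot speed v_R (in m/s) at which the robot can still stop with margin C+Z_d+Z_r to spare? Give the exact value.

quadratic (1/3)·v² + (23/15)·v + (-36/25) = 0
  disc = (23/15)² − 4·(1/3)·(-36/25) = 961/225 ; √disc = 31/15
  v_R = (−(23/15) + 31/15) / (2·(1/3)) = 4/5 m/s
check:
braking lasts T_s = (4/5)/(3/2) = 0.5333 s
robot covers v_R·T_r = 0.8000·0.2000 = 0.1600 m before braking
braking distance = 0.8000²/(2·1.5000) = 0.2133 m
human closes 2.0000·0.7333 = 1.4667 m
margins: 0.0600+0.0250+0.0200 = 0.1050 m
sum ≈ 0.1600+0.2133+1.4667+0.1050 ≈ 1.9450 m = S ✓

v_R_max = 4/5 m/s = 0.8000 m/s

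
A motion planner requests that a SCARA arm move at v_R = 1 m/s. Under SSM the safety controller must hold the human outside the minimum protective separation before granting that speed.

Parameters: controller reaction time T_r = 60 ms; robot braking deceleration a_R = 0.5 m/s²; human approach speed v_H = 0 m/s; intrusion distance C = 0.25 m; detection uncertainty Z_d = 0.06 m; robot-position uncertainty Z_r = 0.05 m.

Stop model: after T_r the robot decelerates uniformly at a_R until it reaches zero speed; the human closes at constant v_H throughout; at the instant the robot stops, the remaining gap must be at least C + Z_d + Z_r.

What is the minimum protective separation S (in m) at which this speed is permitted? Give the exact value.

S_min = 71/50 m = 1.4200 m

stop time T_s = 1/(1/2) = 2.0000 s
robot covers v_R·T_r = 1.0000·0.0600 = 0.0600 m before braking
robot covers 1.0000·2.0000 − ½·0.5000·2.0000² = 1.0000 m while stopping
person approaches 0.0000·(0.0600+2.0000) = 0.0000 m
C+Z_d+Z_r = 0.2500+0.0600+0.0500 = 0.3600 m
S_min ≈ 0.0600+1.0000+0.0000+0.3600  ⇒  S_min = 71/50 m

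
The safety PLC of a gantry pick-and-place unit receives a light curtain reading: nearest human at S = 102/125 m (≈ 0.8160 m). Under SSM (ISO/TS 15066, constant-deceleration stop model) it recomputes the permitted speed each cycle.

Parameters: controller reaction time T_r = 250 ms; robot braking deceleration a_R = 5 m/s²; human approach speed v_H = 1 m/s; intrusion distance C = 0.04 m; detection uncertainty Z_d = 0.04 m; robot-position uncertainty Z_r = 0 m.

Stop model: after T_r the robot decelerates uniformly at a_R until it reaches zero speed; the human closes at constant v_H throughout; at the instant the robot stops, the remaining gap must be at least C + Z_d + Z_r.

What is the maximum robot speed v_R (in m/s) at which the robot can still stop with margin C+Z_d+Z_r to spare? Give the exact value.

v_R_max = 9/10 m/s = 0.9000 m/s

collect terms ⇒ (1/10)·v_R² + (9/20)·v_R + (-243/500) = 0
  disc = (9/20)² − 4·(1/10)·(-243/500) = 3969/10000 ; √disc = 63/100
  v_R = (−(9/20) + 63/100) / (2·(1/10)) = 9/10 m/s
check:
T_s = v_R/a_R = (9/10)/5 = 0.1800 s
robot covers v_R·T_r = 0.9000·0.2500 = 0.2250 m before braking
robot covers 0.9000·0.1800 − ½·5.0000·0.1800² = 0.0810 m while stopping
human over T_r+T_s: 1.0000·(0.2500+0.1800) = 0.4300 m
C+Z_d+Z_r = 0.0400+0.0400+0.0000 = 0.0800 m
sum ≈ 0.2250+0.0810+0.4300+0.0800 ≈ 0.8160 m = S ✓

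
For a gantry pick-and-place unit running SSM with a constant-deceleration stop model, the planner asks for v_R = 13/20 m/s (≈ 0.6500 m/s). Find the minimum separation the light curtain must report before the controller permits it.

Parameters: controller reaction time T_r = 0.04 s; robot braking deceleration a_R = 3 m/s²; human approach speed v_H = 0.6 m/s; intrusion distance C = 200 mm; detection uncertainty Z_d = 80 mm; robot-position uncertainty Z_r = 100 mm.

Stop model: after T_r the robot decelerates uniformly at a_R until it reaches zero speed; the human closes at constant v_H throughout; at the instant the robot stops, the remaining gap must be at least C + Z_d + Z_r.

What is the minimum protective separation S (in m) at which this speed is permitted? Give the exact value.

S_min = 1513/2400 m = 0.6304 m

T_s = v_R/a_R = (13/20)/3 = 0.2167 s
robot covers v_R·T_r = 0.6500·0.0400 = 0.0260 m before braking
robot under decel: 0.6500²/(2·3.0000) = 0.0704 m
human over T_r+T_s: 0.6000·(0.0400+0.2167) = 0.1540 m
margins: 0.2000+0.0800+0.1000 = 0.3800 m
S_min ≈ 0.0260+0.0704+0.1540+0.3800  ⇒  S_min = 1513/2400 m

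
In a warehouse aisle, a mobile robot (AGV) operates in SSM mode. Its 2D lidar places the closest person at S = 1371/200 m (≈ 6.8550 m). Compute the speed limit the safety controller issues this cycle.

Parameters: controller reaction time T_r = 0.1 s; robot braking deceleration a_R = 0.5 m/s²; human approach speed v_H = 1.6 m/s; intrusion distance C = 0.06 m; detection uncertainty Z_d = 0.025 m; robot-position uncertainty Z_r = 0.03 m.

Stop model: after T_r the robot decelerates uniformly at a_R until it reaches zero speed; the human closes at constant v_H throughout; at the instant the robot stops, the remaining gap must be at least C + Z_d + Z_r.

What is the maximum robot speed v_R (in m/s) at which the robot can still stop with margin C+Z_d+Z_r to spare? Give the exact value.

v_R_max = 7/5 m/s = 1.4000 m/s

quadratic (1)·v² + (33/10)·v + (-329/50) = 0
  disc = (33/10)² − 4·(1)·(-329/50) = 3721/100 ; √disc = 61/10
  v_R = (−(33/10) + 61/10) / (2·(1)) = 7/5 m/s
check:
stop time T_s = (7/5)/(1/2) = 2.8000 s
reaction-phase robot travel = 1.4000·0.1000 = 0.1400 m
robot under decel: 1.4000²/(2·0.5000) = 1.9600 m
person approaches 1.6000·(0.1000+2.8000) = 4.6400 m
margins: 0.0600+0.0250+0.0300 = 0.1150 m
sum ≈ 0.1400+1.9600+4.6400+0.1150 ≈ 6.8550 m = S ✓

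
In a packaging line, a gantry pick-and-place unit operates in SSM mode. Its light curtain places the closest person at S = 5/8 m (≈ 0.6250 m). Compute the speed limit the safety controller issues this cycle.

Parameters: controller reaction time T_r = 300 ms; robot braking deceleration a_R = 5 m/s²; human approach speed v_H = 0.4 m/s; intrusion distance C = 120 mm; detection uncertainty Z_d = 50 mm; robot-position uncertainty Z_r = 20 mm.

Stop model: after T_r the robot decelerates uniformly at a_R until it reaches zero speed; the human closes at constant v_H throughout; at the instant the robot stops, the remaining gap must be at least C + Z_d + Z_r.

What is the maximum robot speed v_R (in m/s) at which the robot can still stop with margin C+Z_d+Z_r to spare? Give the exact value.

at the boundary: (1/10)·v² + (19/50)·v + (-63/200) = 0
  disc = (19/50)² − 4·(1/10)·(-63/200) = 169/625 ; √disc = 13/25
  v_R = (−(19/50) + 13/25) / (2·(1/10)) = 7/10 m/s
check:
T_s = v_R/a_R = (7/10)/5 = 0.1400 s
robot covers v_R·T_r = 0.7000·0.3000 = 0.2100 m before braking
robot under decel: 0.7000²/(2·5.0000) = 0.0490 m
person approaches 0.4000·(0.3000+0.1400) = 0.1760 m
margins: 0.1200+0.0500+0.0200 = 0.1900 m
sum ≈ 0.2100+0.0490+0.1760+0.1900 ≈ 0.6250 m = S ✓

v_R_max = 7/10 m/s = 0.7000 m/s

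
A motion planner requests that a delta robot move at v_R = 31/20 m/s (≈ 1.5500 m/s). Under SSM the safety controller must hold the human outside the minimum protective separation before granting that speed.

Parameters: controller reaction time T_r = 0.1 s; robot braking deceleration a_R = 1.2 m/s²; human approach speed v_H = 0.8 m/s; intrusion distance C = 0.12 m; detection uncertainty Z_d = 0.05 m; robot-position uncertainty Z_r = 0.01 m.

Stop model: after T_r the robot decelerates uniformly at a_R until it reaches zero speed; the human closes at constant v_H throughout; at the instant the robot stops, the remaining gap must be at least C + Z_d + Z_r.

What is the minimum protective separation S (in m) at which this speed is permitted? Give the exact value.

stop time T_s = (31/20)/(6/5) = 1.2917 s
robot covers v_R·T_r = 1.5500·0.1000 = 0.1550 m before braking
robot covers 1.5500·1.2917 − ½·1.2000·1.2917² = 1.0010 m while stopping
human closes 0.8000·1.3917 = 1.1133 m
margins: 0.1200+0.0500+0.0100 = 0.1800 m
S_min ≈ 0.1550+1.0010+1.1133+0.1800  ⇒  S_min = 3919/1600 m

S_min = 3919/1600 m = 2.4494 m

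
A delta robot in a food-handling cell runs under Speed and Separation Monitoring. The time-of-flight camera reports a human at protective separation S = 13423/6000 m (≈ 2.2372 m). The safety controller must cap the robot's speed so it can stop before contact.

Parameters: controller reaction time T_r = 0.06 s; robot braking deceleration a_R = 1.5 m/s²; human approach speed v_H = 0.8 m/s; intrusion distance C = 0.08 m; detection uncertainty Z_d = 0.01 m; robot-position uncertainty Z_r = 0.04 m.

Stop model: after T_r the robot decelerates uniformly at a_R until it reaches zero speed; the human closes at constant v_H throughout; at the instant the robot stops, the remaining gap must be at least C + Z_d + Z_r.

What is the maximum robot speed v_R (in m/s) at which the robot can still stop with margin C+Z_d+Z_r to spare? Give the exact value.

at the boundary: (1/3)·v² + (89/150)·v + (-2471/1200) = 0
  disc = (89/150)² − 4·(1/3)·(-2471/1200) = 1936/625 ; √disc = 44/25
  v_R = (−(89/150) + 44/25) / (2·(1/3)) = 7/4 m/s
check:
stop time T_s = (7/4)/(3/2) = 1.1667 s
robot in T_r: 1.7500·0.0600 = 0.1050 m
braking distance = 1.7500²/(2·1.5000) = 1.0208 m
human closes 0.8000·1.2267 = 0.9813 m
C+Z_d+Z_r = 0.0800+0.0100+0.0400 = 0.1300 m
sum ≈ 0.1050+1.0208+0.9813+0.1300 ≈ 2.2372 m = S ✓

v_R_max = 7/4 m/s = 1.7500 m/s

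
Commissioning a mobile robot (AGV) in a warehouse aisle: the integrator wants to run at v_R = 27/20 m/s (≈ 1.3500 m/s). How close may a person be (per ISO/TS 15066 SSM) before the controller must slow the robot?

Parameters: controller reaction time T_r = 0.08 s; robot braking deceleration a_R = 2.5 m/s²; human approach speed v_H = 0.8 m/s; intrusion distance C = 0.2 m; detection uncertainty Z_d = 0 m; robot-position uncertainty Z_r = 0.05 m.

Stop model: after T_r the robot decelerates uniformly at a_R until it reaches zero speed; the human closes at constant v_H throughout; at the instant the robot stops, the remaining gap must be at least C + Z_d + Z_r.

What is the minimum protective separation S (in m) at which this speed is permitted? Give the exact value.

T_s = v_R/a_R = (27/20)/(5/2) = 0.5400 s
robot covers v_R·T_r = 1.3500·0.0800 = 0.1080 m before braking
braking distance = 1.3500²/(2·2.5000) = 0.3645 m
human closes 0.8000·0.6200 = 0.4960 m
margins: 0.2000+0.0000+0.0500 = 0.2500 m
S_min ≈ 0.1080+0.3645+0.4960+0.2500  ⇒  S_min = 2437/2000 m

S_min = 2437/2000 m = 1.2185 m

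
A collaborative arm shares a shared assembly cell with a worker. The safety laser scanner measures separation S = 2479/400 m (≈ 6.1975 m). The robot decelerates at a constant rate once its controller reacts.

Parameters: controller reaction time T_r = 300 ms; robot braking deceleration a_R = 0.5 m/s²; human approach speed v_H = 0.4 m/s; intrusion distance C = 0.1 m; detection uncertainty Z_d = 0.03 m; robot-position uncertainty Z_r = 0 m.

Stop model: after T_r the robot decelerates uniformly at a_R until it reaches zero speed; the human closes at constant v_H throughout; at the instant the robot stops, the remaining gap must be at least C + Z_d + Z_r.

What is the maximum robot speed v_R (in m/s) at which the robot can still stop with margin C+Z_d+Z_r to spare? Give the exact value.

v_R_max = 39/20 m/s = 1.9500 m/s

at the boundary: (1)·v² + (11/10)·v + (-2379/400) = 0
  disc = (11/10)² − 4·(1)·(-2379/400) = 25 ; √disc = 5
  v_R = (−(11/10) + 5) / (2·(1)) = 39/20 m/s
check:
T_s = v_R/a_R = (39/20)/(1/2) = 3.9000 s
reaction-phase robot travel = 1.9500·0.3000 = 0.5850 m
braking distance = 1.9500²/(2·0.5000) = 3.8025 m
human closes 0.4000·4.2000 = 1.6800 m
margins: 0.1000+0.0300+0.0000 = 0.1300 m
sum ≈ 0.5850+3.8025+1.6800+0.1300 ≈ 6.1975 m = S ✓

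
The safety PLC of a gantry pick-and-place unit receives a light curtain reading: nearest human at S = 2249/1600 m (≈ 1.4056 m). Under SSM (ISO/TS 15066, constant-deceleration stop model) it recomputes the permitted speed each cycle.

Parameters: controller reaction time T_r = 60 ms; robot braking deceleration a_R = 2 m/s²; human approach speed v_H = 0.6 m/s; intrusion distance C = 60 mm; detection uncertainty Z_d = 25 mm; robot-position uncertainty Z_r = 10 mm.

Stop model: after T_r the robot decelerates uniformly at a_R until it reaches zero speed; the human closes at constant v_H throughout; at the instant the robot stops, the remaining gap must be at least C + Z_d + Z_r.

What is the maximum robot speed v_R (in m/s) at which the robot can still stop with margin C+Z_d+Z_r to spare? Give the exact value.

at the boundary: (1/4)·v² + (9/25)·v + (-10197/8000) = 0
  disc = (9/25)² − 4·(1/4)·(-10197/8000) = 56169/40000 ; √disc = 237/200
  v_R = (−(9/25) + 237/200) / (2·(1/4)) = 33/20 m/s
check:
T_s = v_R/a_R = (33/20)/2 = 0.8250 s
robot in T_r: 1.6500·0.0600 = 0.0990 m
braking distance = 1.6500²/(2·2.0000) = 0.6806 m
human closes 0.6000·0.8850 = 0.5310 m
margins: 0.0600+0.0250+0.0100 = 0.0950 m
sum ≈ 0.0990+0.6806+0.5310+0.0950 ≈ 1.4056 m = S ✓

v_R_max = 33/20 m/s = 1.6500 m/s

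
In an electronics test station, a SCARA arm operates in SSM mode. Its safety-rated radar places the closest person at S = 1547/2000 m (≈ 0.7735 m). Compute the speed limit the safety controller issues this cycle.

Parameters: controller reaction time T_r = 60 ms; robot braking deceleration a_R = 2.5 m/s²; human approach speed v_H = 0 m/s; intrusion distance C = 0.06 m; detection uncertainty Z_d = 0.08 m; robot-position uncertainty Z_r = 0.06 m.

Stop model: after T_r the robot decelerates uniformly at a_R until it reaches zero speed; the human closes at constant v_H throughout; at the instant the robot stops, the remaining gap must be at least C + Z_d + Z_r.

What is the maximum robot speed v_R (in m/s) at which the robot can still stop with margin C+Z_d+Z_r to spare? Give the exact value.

quadratic (1/5)·v² + (3/50)·v + (-1147/2000) = 0
  disc = (3/50)² − 4·(1/5)·(-1147/2000) = 289/625 ; √disc = 17/25
  v_R = (−(3/50) + 17/25) / (2·(1/5)) = 31/20 m/s
check:
stop time T_s = (31/20)/(5/2) = 0.6200 s
robot covers v_R·T_r = 1.5500·0.0600 = 0.0930 m before braking
robot under decel: 1.5500²/(2·2.5000) = 0.4805 m
human over T_r+T_s: 0.0000·(0.0600+0.6200) = 0.0000 m
C+Z_d+Z_r = 0.0600+0.0800+0.0600 = 0.2000 m
sum ≈ 0.0930+0.4805+0.0000+0.2000 ≈ 0.7735 m = S ✓

v_R_max = 31/20 m/s = 1.5500 m/s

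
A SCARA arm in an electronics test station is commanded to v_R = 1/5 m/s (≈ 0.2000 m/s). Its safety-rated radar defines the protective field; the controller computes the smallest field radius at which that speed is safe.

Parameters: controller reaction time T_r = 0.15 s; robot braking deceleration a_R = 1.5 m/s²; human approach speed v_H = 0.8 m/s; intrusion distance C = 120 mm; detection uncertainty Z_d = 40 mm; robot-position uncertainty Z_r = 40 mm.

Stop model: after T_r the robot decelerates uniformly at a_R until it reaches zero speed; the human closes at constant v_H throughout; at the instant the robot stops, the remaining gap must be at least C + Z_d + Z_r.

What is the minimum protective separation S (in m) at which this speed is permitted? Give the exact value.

S_min = 47/100 m = 0.4700 m

stop time T_s = (1/5)/(3/2) = 0.1333 s
robot in T_r: 0.2000·0.1500 = 0.0300 m
braking distance = 0.2000²/(2·1.5000) = 0.0133 m
person approaches 0.8000·(0.1500+0.1333) = 0.2267 m
margins: 0.1200+0.0400+0.0400 = 0.2000 m
S_min ≈ 0.0300+0.0133+0.2267+0.2000  ⇒  S_min = 47/100 m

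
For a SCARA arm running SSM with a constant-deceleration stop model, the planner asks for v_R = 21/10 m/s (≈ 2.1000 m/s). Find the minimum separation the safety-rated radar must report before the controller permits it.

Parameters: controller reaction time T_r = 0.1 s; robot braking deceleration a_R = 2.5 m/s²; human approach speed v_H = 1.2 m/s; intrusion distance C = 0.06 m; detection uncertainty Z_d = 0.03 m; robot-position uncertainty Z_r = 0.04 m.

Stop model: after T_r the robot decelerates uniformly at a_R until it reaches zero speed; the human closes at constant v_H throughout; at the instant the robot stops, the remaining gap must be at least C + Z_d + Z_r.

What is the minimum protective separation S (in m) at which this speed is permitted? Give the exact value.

braking lasts T_s = (21/10)/(5/2) = 0.8400 s
robot covers v_R·T_r = 2.1000·0.1000 = 0.2100 m before braking
braking distance = 2.1000²/(2·2.5000) = 0.8820 m
person approaches 1.2000·(0.1000+0.8400) = 1.1280 m
C+Z_d+Z_r = 0.0600+0.0300+0.0400 = 0.1300 m
S_min ≈ 0.2100+0.8820+1.1280+0.1300  ⇒  S_min = 47/20 m

S_min = 47/20 m = 2.3500 m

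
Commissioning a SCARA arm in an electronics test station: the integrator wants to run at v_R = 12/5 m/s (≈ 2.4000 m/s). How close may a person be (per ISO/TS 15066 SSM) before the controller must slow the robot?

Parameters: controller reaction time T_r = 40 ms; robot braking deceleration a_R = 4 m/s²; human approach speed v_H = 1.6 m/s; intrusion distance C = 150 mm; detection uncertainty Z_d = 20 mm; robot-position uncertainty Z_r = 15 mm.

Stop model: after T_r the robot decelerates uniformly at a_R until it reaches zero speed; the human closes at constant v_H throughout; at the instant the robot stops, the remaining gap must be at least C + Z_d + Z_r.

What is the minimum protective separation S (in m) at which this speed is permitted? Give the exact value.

braking lasts T_s = (12/5)/4 = 0.6000 s
robot covers v_R·T_r = 2.4000·0.0400 = 0.0960 m before braking
braking distance = 2.4000²/(2·4.0000) = 0.7200 m
human closes 1.6000·0.6400 = 1.0240 m
residual clearance needed = 0.1500+0.0200+0.0150 = 0.1850 m
S_min ≈ 0.0960+0.7200+1.0240+0.1850  ⇒  S_min = 81/40 m

S_min = 81/40 m = 2.0250 m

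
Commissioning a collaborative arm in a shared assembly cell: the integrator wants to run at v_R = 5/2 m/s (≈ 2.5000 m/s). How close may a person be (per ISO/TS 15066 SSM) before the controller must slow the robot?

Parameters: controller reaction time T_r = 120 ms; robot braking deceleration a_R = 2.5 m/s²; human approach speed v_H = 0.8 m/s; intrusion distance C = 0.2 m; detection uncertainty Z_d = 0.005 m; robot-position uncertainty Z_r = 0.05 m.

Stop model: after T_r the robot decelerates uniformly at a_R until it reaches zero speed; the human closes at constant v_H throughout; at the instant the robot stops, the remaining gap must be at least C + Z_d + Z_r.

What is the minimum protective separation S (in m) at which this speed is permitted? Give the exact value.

braking lasts T_s = (5/2)/(5/2) = 1.0000 s
robot covers v_R·T_r = 2.5000·0.1200 = 0.3000 m before braking
robot under decel: 2.5000²/(2·2.5000) = 1.2500 m
person approaches 0.8000·(0.1200+1.0000) = 0.8960 m
residual clearance needed = 0.2000+0.0050+0.0500 = 0.2550 m
S_min ≈ 0.3000+1.2500+0.8960+0.2550  ⇒  S_min = 2701/1000 m

S_min = 2701/1000 m = 2.7010 m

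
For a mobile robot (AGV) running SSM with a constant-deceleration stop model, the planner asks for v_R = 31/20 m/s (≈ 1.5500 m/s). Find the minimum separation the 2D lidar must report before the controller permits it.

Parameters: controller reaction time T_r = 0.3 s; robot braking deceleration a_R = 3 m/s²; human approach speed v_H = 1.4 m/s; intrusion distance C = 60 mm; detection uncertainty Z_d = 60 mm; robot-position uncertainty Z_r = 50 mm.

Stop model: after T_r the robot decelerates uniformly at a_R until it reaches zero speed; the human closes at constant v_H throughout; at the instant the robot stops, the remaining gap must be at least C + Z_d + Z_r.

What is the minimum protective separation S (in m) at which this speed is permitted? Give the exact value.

S_min = 1743/800 m = 2.1787 m

braking lasts T_s = (31/20)/3 = 0.5167 s
robot covers v_R·T_r = 1.5500·0.3000 = 0.4650 m before braking
braking distance = 1.5500²/(2·3.0000) = 0.4004 m
person approaches 1.4000·(0.3000+0.5167) = 1.1433 m
residual clearance needed = 0.0600+0.0600+0.0500 = 0.1700 m
S_min ≈ 0.4650+0.4004+1.1433+0.1700  ⇒  S_min = 1743/800 m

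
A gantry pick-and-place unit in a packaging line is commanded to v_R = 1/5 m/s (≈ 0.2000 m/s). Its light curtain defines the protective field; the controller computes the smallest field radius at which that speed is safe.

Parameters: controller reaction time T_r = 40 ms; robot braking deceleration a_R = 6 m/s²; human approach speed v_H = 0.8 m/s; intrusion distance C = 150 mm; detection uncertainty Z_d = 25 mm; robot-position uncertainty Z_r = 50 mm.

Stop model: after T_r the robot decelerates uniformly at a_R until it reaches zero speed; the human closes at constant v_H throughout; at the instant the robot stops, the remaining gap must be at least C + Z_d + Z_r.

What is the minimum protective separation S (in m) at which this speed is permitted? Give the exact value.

T_s = v_R/a_R = (1/5)/6 = 0.0333 s
reaction-phase robot travel = 0.2000·0.0400 = 0.0080 m
robot under decel: 0.2000²/(2·6.0000) = 0.0033 m
human closes 0.8000·0.0733 = 0.0587 m
margins: 0.1500+0.0250+0.0500 = 0.2250 m
S_min ≈ 0.0080+0.0033+0.0587+0.2250  ⇒  S_min = 59/200 m

S_min = 59/200 m = 0.2950 m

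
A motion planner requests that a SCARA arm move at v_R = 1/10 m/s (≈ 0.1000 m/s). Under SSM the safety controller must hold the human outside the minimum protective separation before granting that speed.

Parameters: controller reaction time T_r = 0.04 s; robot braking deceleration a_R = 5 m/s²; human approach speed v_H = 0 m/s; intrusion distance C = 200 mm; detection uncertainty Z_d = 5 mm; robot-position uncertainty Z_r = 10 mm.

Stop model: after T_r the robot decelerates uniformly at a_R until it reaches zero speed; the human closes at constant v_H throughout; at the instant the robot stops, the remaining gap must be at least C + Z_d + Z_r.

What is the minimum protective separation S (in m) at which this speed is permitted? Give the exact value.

S_min = 11/50 m = 0.2200 m

T_s = v_R/a_R = (1/10)/5 = 0.0200 s
reaction-phase robot travel = 0.1000·0.0400 = 0.0040 m
robot under decel: 0.1000²/(2·5.0000) = 0.0010 m
person approaches 0.0000·(0.0400+0.0200) = 0.0000 m
C+Z_d+Z_r = 0.2000+0.0050+0.0100 = 0.2150 m
S_min ≈ 0.0040+0.0010+0.0000+0.2150  ⇒  S_min = 11/50 m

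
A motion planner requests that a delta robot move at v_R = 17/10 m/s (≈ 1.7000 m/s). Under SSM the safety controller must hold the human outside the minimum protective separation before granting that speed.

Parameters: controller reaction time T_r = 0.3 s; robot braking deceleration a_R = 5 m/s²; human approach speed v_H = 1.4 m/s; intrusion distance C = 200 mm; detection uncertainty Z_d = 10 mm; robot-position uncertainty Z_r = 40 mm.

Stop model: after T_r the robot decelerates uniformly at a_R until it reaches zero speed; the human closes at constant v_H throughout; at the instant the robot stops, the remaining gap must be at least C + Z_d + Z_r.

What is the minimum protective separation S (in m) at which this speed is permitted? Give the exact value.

T_s = v_R/a_R = (17/10)/5 = 0.3400 s
robot in T_r: 1.7000·0.3000 = 0.5100 m
robot covers 1.7000·0.3400 − ½·5.0000·0.3400² = 0.2890 m while stopping
human closes 1.4000·0.6400 = 0.8960 m
margins: 0.2000+0.0100+0.0400 = 0.2500 m
S_min ≈ 0.5100+0.2890+0.8960+0.2500  ⇒  S_min = 389/200 m

S_min = 389/200 m = 1.9450 m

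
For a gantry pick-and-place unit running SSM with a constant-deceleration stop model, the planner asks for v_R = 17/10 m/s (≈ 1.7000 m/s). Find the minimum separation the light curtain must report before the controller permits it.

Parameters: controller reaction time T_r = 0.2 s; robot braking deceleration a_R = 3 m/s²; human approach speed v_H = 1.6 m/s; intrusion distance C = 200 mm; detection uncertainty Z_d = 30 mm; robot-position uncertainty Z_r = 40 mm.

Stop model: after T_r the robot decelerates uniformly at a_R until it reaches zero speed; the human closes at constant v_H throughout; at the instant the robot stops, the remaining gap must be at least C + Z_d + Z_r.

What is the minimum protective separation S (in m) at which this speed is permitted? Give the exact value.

S_min = 1391/600 m = 2.3183 m

stop time T_s = (17/10)/3 = 0.5667 s
robot covers v_R·T_r = 1.7000·0.2000 = 0.3400 m before braking
robot covers 1.7000·0.5667 − ½·3.0000·0.5667² = 0.4817 m while stopping
human closes 1.6000·0.7667 = 1.2267 m
C+Z_d+Z_r = 0.2000+0.0300+0.0400 = 0.2700 m
S_min ≈ 0.3400+0.4817+1.2267+0.2700  ⇒  S_min = 1391/600 m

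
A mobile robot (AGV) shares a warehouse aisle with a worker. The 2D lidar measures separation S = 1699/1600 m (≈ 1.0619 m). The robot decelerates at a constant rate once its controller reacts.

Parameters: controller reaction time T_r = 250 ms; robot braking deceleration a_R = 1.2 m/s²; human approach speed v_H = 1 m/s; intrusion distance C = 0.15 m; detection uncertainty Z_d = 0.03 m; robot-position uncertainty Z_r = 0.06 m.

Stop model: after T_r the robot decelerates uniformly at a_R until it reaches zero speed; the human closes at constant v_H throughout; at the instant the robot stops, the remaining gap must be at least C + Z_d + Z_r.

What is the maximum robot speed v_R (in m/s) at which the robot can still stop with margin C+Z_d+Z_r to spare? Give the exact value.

v_R_max = 9/20 m/s = 0.4500 m/s

quadratic (5/12)·v² + (13/12)·v + (-183/320) = 0
  disc = (13/12)² − 4·(5/12)·(-183/320) = 1225/576 ; √disc = 35/24
  v_R = (−(13/12) + 35/24) / (2·(5/12)) = 9/20 m/s
check:
T_s = v_R/a_R = (9/20)/(6/5) = 0.3750 s
robot covers v_R·T_r = 0.4500·0.2500 = 0.1125 m before braking
braking distance = 0.4500²/(2·1.2000) = 0.0844 m
person approaches 1.0000·(0.2500+0.3750) = 0.6250 m
C+Z_d+Z_r = 0.1500+0.0300+0.0600 = 0.2400 m
sum ≈ 0.1125+0.0844+0.6250+0.2400 ≈ 1.0619 m = S ✓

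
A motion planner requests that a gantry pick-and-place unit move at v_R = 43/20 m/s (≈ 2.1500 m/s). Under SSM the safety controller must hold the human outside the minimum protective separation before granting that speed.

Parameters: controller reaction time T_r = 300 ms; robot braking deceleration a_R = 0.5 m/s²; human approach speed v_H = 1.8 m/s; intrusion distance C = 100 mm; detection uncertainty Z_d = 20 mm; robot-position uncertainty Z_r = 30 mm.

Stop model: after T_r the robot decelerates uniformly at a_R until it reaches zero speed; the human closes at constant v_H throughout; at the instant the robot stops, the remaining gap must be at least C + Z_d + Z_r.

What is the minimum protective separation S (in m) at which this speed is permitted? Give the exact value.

S_min = 5479/400 m = 13.6975 m

stop time T_s = (43/20)/(1/2) = 4.3000 s
robot covers v_R·T_r = 2.1500·0.3000 = 0.6450 m before braking
robot under decel: 2.1500²/(2·0.5000) = 4.6225 m
person approaches 1.8000·(0.3000+4.3000) = 8.2800 m
residual clearance needed = 0.1000+0.0200+0.0300 = 0.1500 m
S_min ≈ 0.6450+4.6225+8.2800+0.1500  ⇒  S_min = 5479/400 m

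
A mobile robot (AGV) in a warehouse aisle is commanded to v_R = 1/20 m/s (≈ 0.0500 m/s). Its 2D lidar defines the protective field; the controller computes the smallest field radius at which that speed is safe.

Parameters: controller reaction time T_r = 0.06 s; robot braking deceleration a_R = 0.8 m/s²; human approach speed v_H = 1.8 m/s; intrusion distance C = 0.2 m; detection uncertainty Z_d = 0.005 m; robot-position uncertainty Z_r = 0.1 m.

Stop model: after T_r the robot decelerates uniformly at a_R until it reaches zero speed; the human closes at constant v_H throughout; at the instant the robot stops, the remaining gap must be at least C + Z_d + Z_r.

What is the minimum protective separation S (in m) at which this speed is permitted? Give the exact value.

S_min = 8481/16000 m = 0.5301 m

stop time T_s = (1/20)/(4/5) = 0.0625 s
robot covers v_R·T_r = 0.0500·0.0600 = 0.0030 m before braking
braking distance = 0.0500²/(2·0.8000) = 0.0016 m
human closes 1.8000·0.1225 = 0.2205 m
C+Z_d+Z_r = 0.2000+0.0050+0.1000 = 0.3050 m
S_min ≈ 0.0030+0.0016+0.2205+0.3050  ⇒  S_min = 8481/16000 m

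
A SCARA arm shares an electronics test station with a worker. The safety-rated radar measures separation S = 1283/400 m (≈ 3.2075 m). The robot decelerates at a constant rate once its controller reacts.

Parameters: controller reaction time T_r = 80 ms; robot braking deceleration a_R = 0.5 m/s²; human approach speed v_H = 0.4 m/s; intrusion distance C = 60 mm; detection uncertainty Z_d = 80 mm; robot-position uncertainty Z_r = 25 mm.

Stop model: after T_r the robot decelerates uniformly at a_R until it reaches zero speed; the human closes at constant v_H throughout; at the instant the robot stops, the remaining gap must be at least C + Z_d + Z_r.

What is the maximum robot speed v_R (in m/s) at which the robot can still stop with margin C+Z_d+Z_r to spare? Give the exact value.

quadratic (1)·v² + (22/25)·v + (-6021/2000) = 0
  disc = (22/25)² − 4·(1)·(-6021/2000) = 32041/2500 ; √disc = 179/50
  v_R = (−(22/25) + 179/50) / (2·(1)) = 27/20 m/s
check:
T_s = v_R/a_R = (27/20)/(1/2) = 2.7000 s
robot in T_r: 1.3500·0.0800 = 0.1080 m
robot covers 1.3500·2.7000 − ½·0.5000·2.7000² = 1.8225 m while stopping
human over T_r+T_s: 0.4000·(0.0800+2.7000) = 1.1120 m
C+Z_d+Z_r = 0.0600+0.0800+0.0250 = 0.1650 m
sum ≈ 0.1080+1.8225+1.1120+0.1650 ≈ 3.2075 m = S ✓

v_R_max = 27/20 m/s = 1.3500 m/s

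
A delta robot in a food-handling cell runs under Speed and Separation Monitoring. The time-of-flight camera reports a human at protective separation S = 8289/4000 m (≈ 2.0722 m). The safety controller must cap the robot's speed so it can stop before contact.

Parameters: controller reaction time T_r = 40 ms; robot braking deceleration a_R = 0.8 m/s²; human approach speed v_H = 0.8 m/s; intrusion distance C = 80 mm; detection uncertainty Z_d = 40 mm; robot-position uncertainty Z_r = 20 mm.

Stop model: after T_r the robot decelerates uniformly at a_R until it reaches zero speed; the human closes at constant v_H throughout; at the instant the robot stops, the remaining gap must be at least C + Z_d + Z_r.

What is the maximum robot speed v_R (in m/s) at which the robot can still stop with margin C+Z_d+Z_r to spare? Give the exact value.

v_R_max = 11/10 m/s = 1.1000 m/s

quadratic (5/8)·v² + (26/25)·v + (-7601/4000) = 0
  disc = (26/25)² − 4·(5/8)·(-7601/4000) = 233289/40000 ; √disc = 483/200
  v_R = (−(26/25) + 483/200) / (2·(5/8)) = 11/10 m/s
check:
braking lasts T_s = (11/10)/(4/5) = 1.3750 s
robot in T_r: 1.1000·0.0400 = 0.0440 m
robot under decel: 1.1000²/(2·0.8000) = 0.7562 m
human closes 0.8000·1.4150 = 1.1320 m
C+Z_d+Z_r = 0.0800+0.0400+0.0200 = 0.1400 m
sum ≈ 0.0440+0.7562+1.1320+0.1400 ≈ 2.0722 m = S ✓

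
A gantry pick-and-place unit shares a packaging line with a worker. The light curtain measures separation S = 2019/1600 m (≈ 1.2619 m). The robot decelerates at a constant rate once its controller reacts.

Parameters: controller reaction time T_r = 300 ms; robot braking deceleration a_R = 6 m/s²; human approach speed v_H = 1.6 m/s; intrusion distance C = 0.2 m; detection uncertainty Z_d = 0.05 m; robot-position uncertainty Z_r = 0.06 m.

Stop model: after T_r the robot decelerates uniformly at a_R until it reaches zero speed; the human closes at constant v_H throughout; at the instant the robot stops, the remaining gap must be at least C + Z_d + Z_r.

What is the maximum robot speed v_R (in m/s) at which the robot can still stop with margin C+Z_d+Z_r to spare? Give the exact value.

collect terms ⇒ (1/12)·v_R² + (17/30)·v_R + (-151/320) = 0
  disc = (17/30)² − 4·(1/12)·(-151/320) = 6889/14400 ; √disc = 83/120
  v_R = (−(17/30) + 83/120) / (2·(1/12)) = 3/4 m/s
check:
braking lasts T_s = (3/4)/6 = 0.1250 s
robot covers v_R·T_r = 0.7500·0.3000 = 0.2250 m before braking
braking distance = 0.7500²/(2·6.0000) = 0.0469 m
person approaches 1.6000·(0.3000+0.1250) = 0.6800 m
C+Z_d+Z_r = 0.2000+0.0500+0.0600 = 0.3100 m
sum ≈ 0.2250+0.0469+0.6800+0.3100 ≈ 1.2619 m = S ✓

v_R_max = 3/4 m/s = 0.7500 m/s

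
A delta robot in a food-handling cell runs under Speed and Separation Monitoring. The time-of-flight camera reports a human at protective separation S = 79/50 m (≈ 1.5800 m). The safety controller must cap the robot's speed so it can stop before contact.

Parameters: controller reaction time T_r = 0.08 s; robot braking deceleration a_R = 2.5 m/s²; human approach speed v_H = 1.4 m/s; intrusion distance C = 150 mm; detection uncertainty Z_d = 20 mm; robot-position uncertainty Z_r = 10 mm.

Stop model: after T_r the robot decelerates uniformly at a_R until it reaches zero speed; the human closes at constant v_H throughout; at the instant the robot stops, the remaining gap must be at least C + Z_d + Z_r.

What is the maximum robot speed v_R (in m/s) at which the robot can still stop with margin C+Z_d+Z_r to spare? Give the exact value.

v_R_max = 7/5 m/s = 1.4000 m/s

at the boundary: (1/5)·v² + (16/25)·v + (-161/125) = 0
  disc = (16/25)² − 4·(1/5)·(-161/125) = 36/25 ; √disc = 6/5
  v_R = (−(16/25) + 6/5) / (2·(1/5)) = 7/5 m/s
check:
T_s = v_R/a_R = (7/5)/(5/2) = 0.5600 s
reaction-phase robot travel = 1.4000·0.0800 = 0.1120 m
robot covers 1.4000·0.5600 − ½·2.5000·0.5600² = 0.3920 m while stopping
person approaches 1.4000·(0.0800+0.5600) = 0.8960 m
residual clearance needed = 0.1500+0.0200+0.0100 = 0.1800 m
sum ≈ 0.1120+0.3920+0.8960+0.1800 ≈ 1.5800 m = S ✓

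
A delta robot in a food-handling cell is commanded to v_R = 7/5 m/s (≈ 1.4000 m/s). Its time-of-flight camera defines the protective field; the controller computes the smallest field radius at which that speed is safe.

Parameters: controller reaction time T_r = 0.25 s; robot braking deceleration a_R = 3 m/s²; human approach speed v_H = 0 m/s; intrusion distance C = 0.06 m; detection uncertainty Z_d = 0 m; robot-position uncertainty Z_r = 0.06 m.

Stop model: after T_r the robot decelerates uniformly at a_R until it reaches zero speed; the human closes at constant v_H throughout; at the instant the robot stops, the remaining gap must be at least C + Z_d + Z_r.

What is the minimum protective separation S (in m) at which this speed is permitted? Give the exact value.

stop time T_s = (7/5)/3 = 0.4667 s
robot covers v_R·T_r = 1.4000·0.2500 = 0.3500 m before braking
robot under decel: 1.4000²/(2·3.0000) = 0.3267 m
human closes 0.0000·0.7167 = 0.0000 m
C+Z_d+Z_r = 0.0600+0.0000+0.0600 = 0.1200 m
S_min ≈ 0.3500+0.3267+0.0000+0.1200  ⇒  S_min = 239/300 m

S_min = 239/300 m = 0.7967 m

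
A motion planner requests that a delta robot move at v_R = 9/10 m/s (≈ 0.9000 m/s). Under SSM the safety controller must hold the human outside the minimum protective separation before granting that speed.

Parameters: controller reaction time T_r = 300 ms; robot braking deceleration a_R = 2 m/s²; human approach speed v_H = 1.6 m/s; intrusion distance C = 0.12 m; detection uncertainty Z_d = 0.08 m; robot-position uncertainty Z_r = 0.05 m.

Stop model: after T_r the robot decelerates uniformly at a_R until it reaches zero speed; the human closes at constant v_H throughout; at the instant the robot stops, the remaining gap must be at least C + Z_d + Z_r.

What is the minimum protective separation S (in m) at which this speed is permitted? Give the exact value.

S_min = 769/400 m = 1.9225 m

T_s = v_R/a_R = (9/10)/2 = 0.4500 s
reaction-phase robot travel = 0.9000·0.3000 = 0.2700 m
braking distance = 0.9000²/(2·2.0000) = 0.2025 m
human over T_r+T_s: 1.6000·(0.3000+0.4500) = 1.2000 m
residual clearance needed = 0.1200+0.0800+0.0500 = 0.2500 m
S_min ≈ 0.2700+0.2025+1.2000+0.2500  ⇒  S_min = 769/400 m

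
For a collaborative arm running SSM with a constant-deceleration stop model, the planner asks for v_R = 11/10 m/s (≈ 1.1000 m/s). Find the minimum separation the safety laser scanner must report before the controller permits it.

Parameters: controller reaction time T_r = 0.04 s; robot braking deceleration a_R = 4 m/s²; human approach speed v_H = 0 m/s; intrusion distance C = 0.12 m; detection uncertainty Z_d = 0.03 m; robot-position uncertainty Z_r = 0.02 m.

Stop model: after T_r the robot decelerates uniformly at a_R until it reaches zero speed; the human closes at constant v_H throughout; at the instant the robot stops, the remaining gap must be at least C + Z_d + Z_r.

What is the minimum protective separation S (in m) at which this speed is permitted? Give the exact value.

T_s = v_R/a_R = (11/10)/4 = 0.2750 s
robot covers v_R·T_r = 1.1000·0.0400 = 0.0440 m before braking
robot covers 1.1000·0.2750 − ½·4.0000·0.2750² = 0.1512 m while stopping
person approaches 0.0000·(0.0400+0.2750) = 0.0000 m
margins: 0.1200+0.0300+0.0200 = 0.1700 m
S_min ≈ 0.0440+0.1512+0.0000+0.1700  ⇒  S_min = 1461/4000 m

S_min = 1461/4000 m = 0.3653 m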